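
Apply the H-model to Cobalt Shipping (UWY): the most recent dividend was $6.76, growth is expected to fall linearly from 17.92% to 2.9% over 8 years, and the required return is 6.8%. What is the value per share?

H-model: P₀ = D₀[(1+g_L) + H(g_S−g_L)]/(r−g_L), with H = 8/2 = 4.
P₀ = 6.76 × [(1+0.029) + 4×(0.1792−0.029)] / (0.068−0.029)
   = 6.76 × 1.6298 / 0.039 = 282.4987

$282.50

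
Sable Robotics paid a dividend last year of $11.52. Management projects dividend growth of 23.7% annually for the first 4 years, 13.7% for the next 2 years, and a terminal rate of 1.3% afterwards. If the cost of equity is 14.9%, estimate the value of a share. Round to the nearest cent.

$198.95

Three-stage DDM. Project D₁…D_6; terminal Gordon value at t=6 with g = 0.013; discount at r = 0.149.
D_1 = 14.2502
D_2 = 17.6275
D_3 = 21.8053
D_4 = 26.9731
D_5 = 30.6684
D_6 = 34.8700
TV_6 = 35.3233/(0.149−0.013) = 259.7304
P₀ = Σ Dₜ/(1+r)ᵗ + TV_6/(1+r)^6 = 198.9495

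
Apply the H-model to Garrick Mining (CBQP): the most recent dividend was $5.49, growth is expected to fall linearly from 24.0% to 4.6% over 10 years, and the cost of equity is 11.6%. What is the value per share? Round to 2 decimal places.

H-model: P₀ = D₀[(1+g_L) + H(g_S−g_L)]/(r−g_L), with H = 10/2 = 5.
P₀ = 5.49 × [(1+0.046) + 5×(0.24−0.046)] / (0.116−0.046)
   = 5.49 × 2.0160 / 0.07 = 158.1120

$158.11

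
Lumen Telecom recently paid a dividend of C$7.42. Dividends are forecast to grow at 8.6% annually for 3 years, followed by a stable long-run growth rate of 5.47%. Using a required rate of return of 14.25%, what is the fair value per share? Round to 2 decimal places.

Two-stage DDM. Project D₁…D_3 at 0.086, terminal growth 0.0547, discount at r = 0.1425.
D_1 = 8.0581
D_2 = 8.7511
D_3 = 9.5037
Terminal value at t=3: TV = D_4/(r−g) = 10.0236/(0.1425−0.0547) = 114.1636
P₀ = 8.0581/(1+0.1425)^1 + 8.7511/(1+0.1425)^2 + 9.5037/(1+0.1425)^3 + 114.1636/(1+0.1425)^3 = 96.6825

C$96.68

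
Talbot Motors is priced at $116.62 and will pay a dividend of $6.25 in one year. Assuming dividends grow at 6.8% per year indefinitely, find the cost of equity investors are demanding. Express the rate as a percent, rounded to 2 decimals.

12.16%

Rearranging the constant-growth DDM: r = D₁/P₀ + g.
r = 6.2500 / 116.62 + 0.068 = 0.05359 + 0.068 = 0.12159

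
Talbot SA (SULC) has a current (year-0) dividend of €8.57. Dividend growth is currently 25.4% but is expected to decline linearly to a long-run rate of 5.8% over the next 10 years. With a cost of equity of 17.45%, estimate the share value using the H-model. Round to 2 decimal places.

H-model: P₀ = D₀[(1+g_L) + H(g_S−g_L)]/(r−g_L), with H = 10/2 = 5.
P₀ = 8.57 × [(1+0.058) + 5×(0.254−0.058)] / (0.1745−0.058)
   = 8.57 × 2.0380 / 0.1165 = 149.9198

€149.92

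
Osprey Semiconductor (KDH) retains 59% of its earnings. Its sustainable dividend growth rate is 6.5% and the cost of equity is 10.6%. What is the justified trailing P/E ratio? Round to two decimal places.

Payout ratio b = 1 − 0.59 = 0.41.
Justified trailing P/E = b(1+g)/(r−g) = 0.41×(1+0.065)/(0.106−0.065) = 10.6500

10.65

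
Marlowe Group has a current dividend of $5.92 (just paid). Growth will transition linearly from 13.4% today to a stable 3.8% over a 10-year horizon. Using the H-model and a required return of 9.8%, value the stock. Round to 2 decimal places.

$149.78

H-model: P₀ = D₀[(1+g_L) + H(g_S−g_L)]/(r−g_L), with H = 10/2 = 5.
P₀ = 5.92 × [(1+0.038) + 5×(0.134−0.038)] / (0.098−0.038)
   = 5.92 × 1.5180 / 0.06 = 149.7760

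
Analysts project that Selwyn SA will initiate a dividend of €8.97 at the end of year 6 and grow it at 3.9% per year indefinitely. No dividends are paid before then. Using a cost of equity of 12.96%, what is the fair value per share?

€53.83

Deferred-dividend DDM. At t=5 the remaining stream is a growing perpetuity with first payment D_6 = 8.97.
V_5 = D_6/(r−g) = 8.97/(0.1296−0.039) = 99.0066
P₀ = V_5/(1+r)^5 = 99.0066/(1+0.1296)^5 = 53.8320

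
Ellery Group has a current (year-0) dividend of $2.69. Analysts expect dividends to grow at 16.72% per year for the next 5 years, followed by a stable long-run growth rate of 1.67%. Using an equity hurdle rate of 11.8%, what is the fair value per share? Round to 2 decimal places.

$48.82

Two-stage DDM. Project D₁…D_5 at 0.1672, terminal growth 0.0167, discount at r = 0.118.
D_1 = 3.1398
D_2 = 3.6647
D_3 = 4.2775
D_4 = 4.9927
D_5 = 5.8275
Terminal value at t=5: TV = D_6/(r−g) = 5.9248/(0.118−0.0167) = 58.4874
P₀ = 3.1398/(1+0.118)^1 + 3.6647/(1+0.118)^2 + 4.2775/(1+0.118)^3 + 4.9927/(1+0.118)^4 + 5.8275/(1+0.118)^5 + 58.4874/(1+0.118)^5 = 48.8186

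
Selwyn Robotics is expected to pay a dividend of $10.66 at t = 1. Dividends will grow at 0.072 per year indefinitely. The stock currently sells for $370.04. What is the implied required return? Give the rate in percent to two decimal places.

10.08%

Rearranging the constant-growth DDM: r = D₁/P₀ + g.
r = 10.6600 / 370.04 + 0.072 = 0.02881 + 0.072 = 0.10081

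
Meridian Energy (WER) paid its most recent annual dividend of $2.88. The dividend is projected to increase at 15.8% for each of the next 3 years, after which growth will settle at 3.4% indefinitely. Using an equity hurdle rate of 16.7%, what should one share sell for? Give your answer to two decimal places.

Two-stage DDM. Project D₁…D_3 at 0.158, terminal growth 0.034, discount at r = 0.167.
D_1 = 3.3350
D_2 = 3.8620
D_3 = 4.4722
Terminal value at t=3: TV = D_4/(r−g) = 4.6242/(0.167−0.034) = 34.7686
P₀ = 3.3350/(1+0.167)^1 + 3.8620/(1+0.167)^2 + 4.4722/(1+0.167)^3 + 34.7686/(1+0.167)^3 = 30.3838

$30.38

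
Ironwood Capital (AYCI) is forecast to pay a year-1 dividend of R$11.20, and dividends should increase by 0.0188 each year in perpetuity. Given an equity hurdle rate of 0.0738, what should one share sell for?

R$203.64

Gordon growth model: P₀ = D₁/(r − g), with D₁ = 11.20 given directly.
P₀ = 11.2000 / (0.0738 − 0.0188) = 11.2000 / 0.055 = 203.6364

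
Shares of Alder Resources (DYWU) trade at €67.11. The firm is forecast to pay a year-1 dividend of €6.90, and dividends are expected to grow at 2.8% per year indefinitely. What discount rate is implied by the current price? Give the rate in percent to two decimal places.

13.08%

Rearranging the constant-growth DDM: r = D₁/P₀ + g.
r = 6.9000 / 67.11 + 0.028 = 0.10282 + 0.028 = 0.13082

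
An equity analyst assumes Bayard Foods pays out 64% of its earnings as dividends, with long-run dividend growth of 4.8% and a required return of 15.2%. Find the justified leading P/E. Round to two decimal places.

6.15

Justified leading P/E = b/(r−g) = 0.64/(0.152−0.048) = 6.1538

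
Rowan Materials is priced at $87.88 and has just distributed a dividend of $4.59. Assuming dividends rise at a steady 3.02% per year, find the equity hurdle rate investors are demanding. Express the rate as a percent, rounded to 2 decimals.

8.40%

Rearranging the constant-growth DDM: r = D₁/P₀ + g.
D₁ = 4.59 × (1 + 0.0302) = 4.7286.
r = 4.7286 / 87.88 + 0.0302 = 0.05381 + 0.0302 = 0.08401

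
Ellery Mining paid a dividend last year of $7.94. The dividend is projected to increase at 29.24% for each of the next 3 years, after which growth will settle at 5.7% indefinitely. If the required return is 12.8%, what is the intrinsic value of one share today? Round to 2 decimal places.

$209.25

Two-stage DDM. Project D₁…D_3 at 0.2924, terminal growth 0.057, discount at r = 0.128.
D_1 = 10.2617
D_2 = 13.2622
D_3 = 17.1400
Terminal value at t=3: TV = D_4/(r−g) = 18.1170/(0.128−0.057) = 255.1690
P₀ = 10.2617/(1+0.128)^1 + 13.2622/(1+0.128)^2 + 17.1400/(1+0.128)^3 + 255.1690/(1+0.128)^3 = 209.2498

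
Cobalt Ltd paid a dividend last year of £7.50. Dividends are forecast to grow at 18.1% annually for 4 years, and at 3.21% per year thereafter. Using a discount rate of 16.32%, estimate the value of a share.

£93.91

Two-stage DDM. Project D₁…D_4 at 0.181, terminal growth 0.0321, discount at r = 0.1632.
D_1 = 8.8575
D_2 = 10.4607
D_3 = 12.3541
D_4 = 14.5902
Terminal value at t=4: TV = D_5/(r−g) = 15.0585/(0.1632−0.0321) = 114.8629
P₀ = 8.8575/(1+0.1632)^1 + 10.4607/(1+0.1632)^2 + 12.3541/(1+0.1632)^3 + 14.5902/(1+0.1632)^4 + 114.8629/(1+0.1632)^4 = 93.9080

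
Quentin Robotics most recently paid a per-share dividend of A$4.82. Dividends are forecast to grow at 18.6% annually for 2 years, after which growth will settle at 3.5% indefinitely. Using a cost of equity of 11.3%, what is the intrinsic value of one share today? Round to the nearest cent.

A$83.23

Two-stage DDM. Project D₁…D_2 at 0.186, terminal growth 0.035, discount at r = 0.113.
D_1 = 5.7165
D_2 = 6.7798
Terminal value at t=2: TV = D_3/(r−g) = 7.0171/(0.113−0.035) = 89.9626
P₀ = 5.7165/(1+0.113)^1 + 6.7798/(1+0.113)^2 + 89.9626/(1+0.113)^2 = 83.2318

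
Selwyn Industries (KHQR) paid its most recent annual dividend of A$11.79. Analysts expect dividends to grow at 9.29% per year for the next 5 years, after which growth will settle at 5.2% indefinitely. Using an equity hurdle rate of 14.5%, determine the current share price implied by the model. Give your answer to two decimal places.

A$157.04

Two-stage DDM. Project D₁…D_5 at 0.0929, terminal growth 0.052, discount at r = 0.145.
D_1 = 12.8853
D_2 = 14.0823
D_3 = 15.3906
D_4 = 16.8204
D_5 = 18.3830
Terminal value at t=5: TV = D_6/(r−g) = 19.3389/(0.145−0.052) = 207.9451
P₀ = 12.8853/(1+0.145)^1 + 14.0823/(1+0.145)^2 + 15.3906/(1+0.145)^3 + 16.8204/(1+0.145)^4 + 18.3830/(1+0.145)^5 + 207.9451/(1+0.145)^5 = 157.0374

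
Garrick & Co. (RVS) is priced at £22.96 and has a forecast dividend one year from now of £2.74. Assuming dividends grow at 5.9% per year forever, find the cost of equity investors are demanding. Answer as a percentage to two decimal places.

17.83%

Rearranging the constant-growth DDM: r = D₁/P₀ + g.
r = 2.7400 / 22.96 + 0.059 = 0.11934 + 0.059 = 0.17834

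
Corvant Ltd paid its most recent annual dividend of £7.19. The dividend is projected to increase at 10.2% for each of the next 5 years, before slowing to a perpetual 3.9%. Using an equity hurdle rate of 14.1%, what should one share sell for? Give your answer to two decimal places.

£93.98

Two-stage DDM. Project D₁…D_5 at 0.102, terminal growth 0.039, discount at r = 0.141.
D_1 = 7.9234
D_2 = 8.7316
D_3 = 9.6222
D_4 = 10.6036
D_5 = 11.6852
Terminal value at t=5: TV = D_6/(r−g) = 12.1409/(0.141−0.039) = 119.0289
P₀ = 7.9234/(1+0.141)^1 + 8.7316/(1+0.141)^2 + 9.6222/(1+0.141)^3 + 10.6036/(1+0.141)^4 + 11.6852/(1+0.141)^5 + 119.0289/(1+0.141)^5 = 93.9768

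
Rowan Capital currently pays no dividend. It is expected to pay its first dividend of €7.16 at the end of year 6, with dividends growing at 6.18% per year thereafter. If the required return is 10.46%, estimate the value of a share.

€101.73

Deferred-dividend DDM. At t=5 the remaining stream is a growing perpetuity with first payment D_6 = 7.16.
V_5 = D_6/(r−g) = 7.16/(0.1046−0.0618) = 167.2897
P₀ = V_5/(1+r)^5 = 167.2897/(1+0.1046)^5 = 101.7288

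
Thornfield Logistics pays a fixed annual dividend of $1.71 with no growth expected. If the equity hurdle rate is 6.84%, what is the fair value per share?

$25.00

Zero-growth DDM (perpetuity): P₀ = D/r = 1.71 / 0.0684 = 25.0000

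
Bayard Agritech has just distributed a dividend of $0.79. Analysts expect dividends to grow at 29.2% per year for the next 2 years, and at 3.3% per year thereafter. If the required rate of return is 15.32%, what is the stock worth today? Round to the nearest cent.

$10.40

Two-stage DDM. Project D₁…D_2 at 0.292, terminal growth 0.033, discount at r = 0.1532.
D_1 = 1.0207
D_2 = 1.3187
Terminal value at t=2: TV = D_3/(r−g) = 1.3622/(0.1532−0.033) = 11.3331
P₀ = 1.0207/(1+0.1532)^1 + 1.3187/(1+0.1532)^2 + 11.3331/(1+0.1532)^2 = 10.3986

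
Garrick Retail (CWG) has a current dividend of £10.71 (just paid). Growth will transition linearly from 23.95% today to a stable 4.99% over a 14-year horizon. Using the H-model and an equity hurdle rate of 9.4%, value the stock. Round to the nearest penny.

£577.30

H-model: P₀ = D₀[(1+g_L) + H(g_S−g_L)]/(r−g_L), with H = 14/2 = 7.
P₀ = 10.71 × [(1+0.0499) + 7×(0.2395−0.0499)] / (0.094−0.0499)
   = 10.71 × 2.3771 / 0.0441 = 577.2957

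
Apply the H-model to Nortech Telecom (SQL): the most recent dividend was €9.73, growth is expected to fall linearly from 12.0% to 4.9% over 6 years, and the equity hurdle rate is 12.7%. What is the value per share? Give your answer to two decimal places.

H-model: P₀ = D₀[(1+g_L) + H(g_S−g_L)]/(r−g_L), with H = 6/2 = 3.
P₀ = 9.73 × [(1+0.049) + 3×(0.12−0.049)] / (0.127−0.049)
   = 9.73 × 1.2620 / 0.078 = 157.4264

€157.43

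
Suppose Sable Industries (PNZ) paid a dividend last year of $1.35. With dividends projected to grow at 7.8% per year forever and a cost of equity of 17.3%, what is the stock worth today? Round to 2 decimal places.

Gordon growth model: P₀ = D₁/(r − g). D₁ = 1.35 × (1 + 0.078) = 1.4553.
P₀ = 1.4553 / (0.173 − 0.078) = 1.4553 / 0.095 = 15.3189

$15.32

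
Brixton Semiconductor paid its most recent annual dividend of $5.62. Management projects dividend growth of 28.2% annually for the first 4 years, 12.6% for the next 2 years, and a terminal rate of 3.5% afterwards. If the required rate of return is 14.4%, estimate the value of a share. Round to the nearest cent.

$128.97

Three-stage DDM. Project D₁…D_6; terminal Gordon value at t=6 with g = 0.035; discount at r = 0.144.
D_1 = 7.2048
D_2 = 9.2366
D_3 = 11.8413
D_4 = 15.1806
D_5 = 17.0933
D_6 = 19.2471
TV_6 = 19.9207/(0.144−0.035) = 182.7591
P₀ = Σ Dₜ/(1+r)ᵗ + TV_6/(1+r)^6 = 128.9687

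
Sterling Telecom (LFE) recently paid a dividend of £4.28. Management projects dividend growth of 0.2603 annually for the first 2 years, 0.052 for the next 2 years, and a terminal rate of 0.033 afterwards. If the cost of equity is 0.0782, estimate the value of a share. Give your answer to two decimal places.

Three-stage DDM. Project D₁…D_4; terminal Gordon value at t=4 with g = 0.033; discount at r = 0.0782.
D_1 = 5.3941
D_2 = 6.7982
D_3 = 7.1517
D_4 = 7.5236
TV_4 = 7.7718/(0.0782−0.033) = 171.9432
P₀ = Σ Dₜ/(1+r)ᵗ + TV_4/(1+r)^4 = 149.3529

£149.35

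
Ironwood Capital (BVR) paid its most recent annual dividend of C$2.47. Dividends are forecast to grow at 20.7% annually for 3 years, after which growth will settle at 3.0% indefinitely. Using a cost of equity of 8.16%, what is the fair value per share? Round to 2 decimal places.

Two-stage DDM. Project D₁…D_3 at 0.207, terminal growth 0.03, discount at r = 0.0816.
D_1 = 2.9813
D_2 = 3.5984
D_3 = 4.3433
Terminal value at t=3: TV = D_4/(r−g) = 4.4736/(0.0816−0.03) = 86.6974
P₀ = 2.9813/(1+0.0816)^1 + 3.5984/(1+0.0816)^2 + 4.3433/(1+0.0816)^3 + 86.6974/(1+0.0816)^3 = 77.7831

C$77.78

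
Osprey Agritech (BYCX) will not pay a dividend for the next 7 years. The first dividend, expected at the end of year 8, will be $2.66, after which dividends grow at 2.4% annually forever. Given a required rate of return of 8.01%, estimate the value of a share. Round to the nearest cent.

$27.65

Deferred-dividend DDM. At t=7 the remaining stream is a growing perpetuity with first payment D_8 = 2.66.
V_7 = D_8/(r−g) = 2.66/(0.0801−0.024) = 47.4153
P₀ = V_7/(1+r)^7 = 47.4153/(1+0.0801)^7 = 27.6485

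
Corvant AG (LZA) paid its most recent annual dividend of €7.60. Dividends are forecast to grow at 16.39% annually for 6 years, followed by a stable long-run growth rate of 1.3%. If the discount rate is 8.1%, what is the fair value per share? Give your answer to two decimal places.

Two-stage DDM. Project D₁…D_6 at 0.1639, terminal growth 0.013, discount at r = 0.081.
D_1 = 8.8456
D_2 = 10.2954
D_3 = 11.9829
D_4 = 13.9469
D_5 = 16.2327
D_6 = 18.8933
Terminal value at t=6: TV = D_7/(r−g) = 19.1389/(0.081−0.013) = 281.4545
P₀ = 8.8456/(1+0.081)^1 + 10.2954/(1+0.081)^2 + 11.9829/(1+0.081)^3 + 13.9469/(1+0.081)^4 + 16.2327/(1+0.081)^5 + 18.8933/(1+0.081)^6 + 281.4545/(1+0.081)^6 = 235.9113

€235.91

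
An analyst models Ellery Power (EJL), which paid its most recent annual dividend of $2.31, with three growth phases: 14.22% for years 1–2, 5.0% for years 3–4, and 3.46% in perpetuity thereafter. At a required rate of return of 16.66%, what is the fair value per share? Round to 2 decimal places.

$22.32

Three-stage DDM. Project D₁…D_4; terminal Gordon value at t=4 with g = 0.0346; discount at r = 0.1666.
D_1 = 2.6385
D_2 = 3.0137
D_3 = 3.1644
D_4 = 3.3226
TV_4 = 3.4375/(0.1666−0.0346) = 26.0419
P₀ = Σ Dₜ/(1+r)ᵗ + TV_4/(1+r)^4 = 22.3230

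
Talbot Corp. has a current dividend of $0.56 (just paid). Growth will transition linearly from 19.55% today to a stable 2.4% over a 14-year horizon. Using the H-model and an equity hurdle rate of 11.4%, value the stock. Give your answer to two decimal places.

$13.84

H-model: P₀ = D₀[(1+g_L) + H(g_S−g_L)]/(r−g_L), with H = 14/2 = 7.
P₀ = 0.56 × [(1+0.024) + 7×(0.1955−0.024)] / (0.114−0.024)
   = 0.56 × 2.2245 / 0.09 = 13.8413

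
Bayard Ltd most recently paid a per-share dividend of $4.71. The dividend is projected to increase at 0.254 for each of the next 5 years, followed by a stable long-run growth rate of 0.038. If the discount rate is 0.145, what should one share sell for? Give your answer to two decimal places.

Two-stage DDM. Project D₁…D_5 at 0.254, terminal growth 0.038, discount at r = 0.145.
D_1 = 5.9063
D_2 = 7.4066
D_3 = 9.2878
D_4 = 11.6469
D_5 = 14.6052
Terminal value at t=5: TV = D_6/(r−g) = 15.1602/(0.145−0.038) = 141.6844
P₀ = 5.9063/(1+0.145)^1 + 7.4066/(1+0.145)^2 + 9.2878/(1+0.145)^3 + 11.6469/(1+0.145)^4 + 14.6052/(1+0.145)^5 + 141.6844/(1+0.145)^5 = 103.1864

$103.19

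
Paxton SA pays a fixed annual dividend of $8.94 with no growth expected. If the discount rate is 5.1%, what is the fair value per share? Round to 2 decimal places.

$175.29

Zero-growth DDM (perpetuity): P₀ = D/r = 8.94 / 0.051 = 175.2941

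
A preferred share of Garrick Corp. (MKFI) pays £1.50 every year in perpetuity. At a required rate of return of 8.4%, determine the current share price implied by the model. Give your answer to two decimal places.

£17.86

Zero-growth DDM (perpetuity): P₀ = D/r = 1.50 / 0.084 = 17.8571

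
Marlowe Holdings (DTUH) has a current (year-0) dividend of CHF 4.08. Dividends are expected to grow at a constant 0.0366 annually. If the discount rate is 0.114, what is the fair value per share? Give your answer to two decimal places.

Gordon growth model: P₀ = D₁/(r − g). D₁ = 4.08 × (1 + 0.0366) = 4.2293.
P₀ = 4.2293 / (0.114 − 0.0366) = 4.2293 / 0.0774 = 54.6425

CHF 54.64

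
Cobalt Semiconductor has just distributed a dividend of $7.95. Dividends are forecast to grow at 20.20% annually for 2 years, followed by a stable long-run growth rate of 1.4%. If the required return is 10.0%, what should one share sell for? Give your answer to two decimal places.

Two-stage DDM. Project D₁…D_2 at 0.202, terminal growth 0.014, discount at r = 0.1.
D_1 = 9.5559
D_2 = 11.4862
Terminal value at t=2: TV = D_3/(r−g) = 11.6470/(0.1−0.014) = 135.4302
P₀ = 9.5559/(1+0.1)^1 + 11.4862/(1+0.1)^2 + 135.4302/(1+0.1)^2 = 130.1057

$130.11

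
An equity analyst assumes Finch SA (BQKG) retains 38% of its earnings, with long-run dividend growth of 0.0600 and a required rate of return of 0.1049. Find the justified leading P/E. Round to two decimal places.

Payout ratio b = 1 − 0.38 = 0.62.
Justified leading P/E = b/(r−g) = 0.62/(0.1049−0.06) = 13.8085

13.81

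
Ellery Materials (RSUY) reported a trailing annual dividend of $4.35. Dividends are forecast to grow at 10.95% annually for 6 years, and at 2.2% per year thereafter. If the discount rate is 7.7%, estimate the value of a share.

$125.62

Two-stage DDM. Project D₁…D_6 at 0.1095, terminal growth 0.022, discount at r = 0.077.
D_1 = 4.8263
D_2 = 5.3548
D_3 = 5.9412
D_4 = 6.5917
D_5 = 7.3135
D_6 = 8.1143
Terminal value at t=6: TV = D_7/(r−g) = 8.2929/(0.077−0.022) = 150.7792
P₀ = 4.8263/(1+0.077)^1 + 5.3548/(1+0.077)^2 + 5.9412/(1+0.077)^3 + 6.5917/(1+0.077)^4 + 7.3135/(1+0.077)^5 + 8.1143/(1+0.077)^6 + 150.7792/(1+0.077)^6 = 125.6151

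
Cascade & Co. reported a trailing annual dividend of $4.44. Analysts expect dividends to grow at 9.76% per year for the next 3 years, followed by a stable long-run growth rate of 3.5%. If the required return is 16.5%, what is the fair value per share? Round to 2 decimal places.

$41.40

Two-stage DDM. Project D₁…D_3 at 0.0976, terminal growth 0.035, discount at r = 0.165.
D_1 = 4.8733
D_2 = 5.3490
D_3 = 5.8710
Terminal value at t=3: TV = D_4/(r−g) = 6.0765/(0.165−0.035) = 46.7425
P₀ = 4.8733/(1+0.165)^1 + 5.3490/(1+0.165)^2 + 5.8710/(1+0.165)^3 + 46.7425/(1+0.165)^3 = 41.3994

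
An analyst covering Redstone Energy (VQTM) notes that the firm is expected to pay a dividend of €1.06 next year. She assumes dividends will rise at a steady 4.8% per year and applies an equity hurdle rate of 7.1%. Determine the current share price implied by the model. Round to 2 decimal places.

€46.09

Gordon growth model: P₀ = D₁/(r − g), with D₁ = 1.06 given directly.
P₀ = 1.0600 / (0.071 − 0.048) = 1.0600 / 0.023 = 46.0870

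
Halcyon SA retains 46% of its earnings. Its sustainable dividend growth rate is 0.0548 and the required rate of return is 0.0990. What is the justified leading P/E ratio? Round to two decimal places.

Payout ratio b = 1 − 0.46 = 0.54.
Justified leading P/E = b/(r−g) = 0.54/(0.099−0.0548) = 12.2172

12.22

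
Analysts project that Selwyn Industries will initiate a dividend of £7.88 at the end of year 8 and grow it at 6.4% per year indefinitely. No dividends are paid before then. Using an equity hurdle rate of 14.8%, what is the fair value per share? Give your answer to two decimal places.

£35.70

Deferred-dividend DDM. At t=7 the remaining stream is a growing perpetuity with first payment D_8 = 7.88.
V_7 = D_8/(r−g) = 7.88/(0.148−0.064) = 93.8095
P₀ = V_7/(1+r)^7 = 93.8095/(1+0.148)^7 = 35.6988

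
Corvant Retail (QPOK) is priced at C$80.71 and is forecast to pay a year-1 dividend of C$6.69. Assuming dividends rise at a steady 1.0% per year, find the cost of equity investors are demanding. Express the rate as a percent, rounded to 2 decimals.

9.29%

Rearranging the constant-growth DDM: r = D₁/P₀ + g.
r = 6.6900 / 80.71 + 0.01 = 0.08289 + 0.01 = 0.09289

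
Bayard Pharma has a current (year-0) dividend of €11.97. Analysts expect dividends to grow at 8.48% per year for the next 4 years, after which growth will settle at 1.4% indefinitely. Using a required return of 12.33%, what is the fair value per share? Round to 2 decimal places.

Two-stage DDM. Project D₁…D_4 at 0.0848, terminal growth 0.014, discount at r = 0.1233.
D_1 = 12.9851
D_2 = 14.0862
D_3 = 15.2807
D_4 = 16.5765
Terminal value at t=4: TV = D_5/(r−g) = 16.8086/(0.1233−0.014) = 153.7838
P₀ = 12.9851/(1+0.1233)^1 + 14.0862/(1+0.1233)^2 + 15.2807/(1+0.1233)^3 + 16.5765/(1+0.1233)^4 + 153.7838/(1+0.1233)^4 = 140.5046

€140.50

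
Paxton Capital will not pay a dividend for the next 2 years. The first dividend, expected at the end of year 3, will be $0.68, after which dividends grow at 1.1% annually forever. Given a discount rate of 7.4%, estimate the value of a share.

$9.36

Deferred-dividend DDM. At t=2 the remaining stream is a growing perpetuity with first payment D_3 = 0.68.
V_2 = D_3/(r−g) = 0.68/(0.074−0.011) = 10.7937
P₀ = V_2/(1+r)^2 = 10.7937/(1+0.074)^2 = 9.3575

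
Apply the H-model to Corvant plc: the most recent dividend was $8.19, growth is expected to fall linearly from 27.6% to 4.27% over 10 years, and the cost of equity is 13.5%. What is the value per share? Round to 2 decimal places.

H-model: P₀ = D₀[(1+g_L) + H(g_S−g_L)]/(r−g_L), with H = 10/2 = 5.
P₀ = 8.19 × [(1+0.0427) + 5×(0.276−0.0427)] / (0.135−0.0427)
   = 8.19 × 2.2092 / 0.0923 = 196.0276

$196.03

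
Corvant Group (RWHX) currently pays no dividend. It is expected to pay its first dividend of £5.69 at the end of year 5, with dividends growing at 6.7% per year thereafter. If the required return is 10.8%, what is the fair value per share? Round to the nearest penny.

£92.08

Deferred-dividend DDM. At t=4 the remaining stream is a growing perpetuity with first payment D_5 = 5.69.
V_4 = D_5/(r−g) = 5.69/(0.108−0.067) = 138.7805
P₀ = V_4/(1+r)^4 = 138.7805/(1+0.108)^4 = 92.0809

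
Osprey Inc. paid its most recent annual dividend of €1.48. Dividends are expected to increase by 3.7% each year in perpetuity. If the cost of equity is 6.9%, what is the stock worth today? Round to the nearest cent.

Gordon growth model: P₀ = D₁/(r − g). D₁ = 1.48 × (1 + 0.037) = 1.5348.
P₀ = 1.5348 / (0.069 − 0.037) = 1.5348 / 0.032 = 47.9612

€47.96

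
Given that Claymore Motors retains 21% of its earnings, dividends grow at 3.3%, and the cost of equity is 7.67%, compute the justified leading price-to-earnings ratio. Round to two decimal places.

18.08

Payout ratio b = 1 − 0.21 = 0.79.
Justified leading P/E = b/(r−g) = 0.79/(0.0767−0.033) = 18.0778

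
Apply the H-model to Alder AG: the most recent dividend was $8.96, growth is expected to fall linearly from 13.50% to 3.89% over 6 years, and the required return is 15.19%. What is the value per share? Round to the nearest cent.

$105.24

H-model: P₀ = D₀[(1+g_L) + H(g_S−g_L)]/(r−g_L), with H = 6/2 = 3.
P₀ = 8.96 × [(1+0.0389) + 3×(0.135−0.0389)] / (0.1519−0.0389)
   = 8.96 × 1.3272 / 0.113 = 105.2364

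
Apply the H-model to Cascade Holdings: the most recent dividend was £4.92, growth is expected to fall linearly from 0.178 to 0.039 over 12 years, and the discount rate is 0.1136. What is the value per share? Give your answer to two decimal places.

H-model: P₀ = D₀[(1+g_L) + H(g_S−g_L)]/(r−g_L), with H = 12/2 = 6.
P₀ = 4.92 × [(1+0.039) + 6×(0.178−0.039)] / (0.1136−0.039)
   = 4.92 × 1.8730 / 0.0746 = 123.5276

£123.53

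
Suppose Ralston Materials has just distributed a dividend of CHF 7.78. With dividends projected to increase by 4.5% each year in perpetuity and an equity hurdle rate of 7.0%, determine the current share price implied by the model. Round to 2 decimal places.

Gordon growth model: P₀ = D₁/(r − g). D₁ = 7.78 × (1 + 0.045) = 8.1301.
P₀ = 8.1301 / (0.07 − 0.045) = 8.1301 / 0.025 = 325.2040

CHF 325.20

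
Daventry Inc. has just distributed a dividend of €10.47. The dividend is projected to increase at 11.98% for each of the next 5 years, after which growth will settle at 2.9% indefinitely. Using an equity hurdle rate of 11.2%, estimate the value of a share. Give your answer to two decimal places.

€187.88

Two-stage DDM. Project D₁…D_5 at 0.1198, terminal growth 0.029, discount at r = 0.112.
D_1 = 11.7243
D_2 = 13.1289
D_3 = 14.7017
D_4 = 16.4630
D_5 = 18.4352
Terminal value at t=5: TV = D_6/(r−g) = 18.9699/(0.112−0.029) = 228.5527
P₀ = 11.7243/(1+0.112)^1 + 13.1289/(1+0.112)^2 + 14.7017/(1+0.112)^3 + 16.4630/(1+0.112)^4 + 18.4352/(1+0.112)^5 + 228.5527/(1+0.112)^5 = 187.8815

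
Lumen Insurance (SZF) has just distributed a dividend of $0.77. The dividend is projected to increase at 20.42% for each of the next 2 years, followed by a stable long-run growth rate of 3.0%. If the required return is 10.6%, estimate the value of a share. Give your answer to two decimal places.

$14.12

Two-stage DDM. Project D₁…D_2 at 0.2042, terminal growth 0.03, discount at r = 0.106.
D_1 = 0.9272
D_2 = 1.1166
Terminal value at t=2: TV = D_3/(r−g) = 1.1501/(0.106−0.03) = 15.1325
P₀ = 0.9272/(1+0.106)^1 + 1.1166/(1+0.106)^2 + 15.1325/(1+0.106)^2 = 14.1221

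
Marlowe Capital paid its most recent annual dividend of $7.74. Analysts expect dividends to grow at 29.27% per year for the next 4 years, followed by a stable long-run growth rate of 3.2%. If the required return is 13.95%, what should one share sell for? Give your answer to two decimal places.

$165.93

Two-stage DDM. Project D₁…D_4 at 0.2927, terminal growth 0.032, discount at r = 0.1395.
D_1 = 10.0055
D_2 = 12.9341
D_3 = 16.7199
D_4 = 21.6138
Terminal value at t=4: TV = D_5/(r−g) = 22.3055/(0.1395−0.032) = 207.4929
P₀ = 10.0055/(1+0.1395)^1 + 12.9341/(1+0.1395)^2 + 16.7199/(1+0.1395)^3 + 21.6138/(1+0.1395)^4 + 207.4929/(1+0.1395)^4 = 165.9299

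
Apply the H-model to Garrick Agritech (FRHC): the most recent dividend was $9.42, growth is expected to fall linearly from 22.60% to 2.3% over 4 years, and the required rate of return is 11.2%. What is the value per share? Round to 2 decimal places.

$151.25

H-model: P₀ = D₀[(1+g_L) + H(g_S−g_L)]/(r−g_L), with H = 4/2 = 2.
P₀ = 9.42 × [(1+0.023) + 2×(0.226−0.023)] / (0.112−0.023)
   = 9.42 × 1.4290 / 0.089 = 151.2492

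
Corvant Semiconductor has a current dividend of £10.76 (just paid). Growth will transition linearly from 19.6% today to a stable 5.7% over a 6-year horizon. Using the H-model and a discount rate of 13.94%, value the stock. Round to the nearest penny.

£192.48

H-model: P₀ = D₀[(1+g_L) + H(g_S−g_L)]/(r−g_L), with H = 6/2 = 3.
P₀ = 10.76 × [(1+0.057) + 3×(0.196−0.057)] / (0.1394−0.057)
   = 10.76 × 1.4740 / 0.0824 = 192.4786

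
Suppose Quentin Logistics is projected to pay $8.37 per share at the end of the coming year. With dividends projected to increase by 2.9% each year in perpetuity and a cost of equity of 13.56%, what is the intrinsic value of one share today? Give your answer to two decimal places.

$78.52

Gordon growth model: P₀ = D₁/(r − g), with D₁ = 8.37 given directly.
P₀ = 8.3700 / (0.1356 − 0.029) = 8.3700 / 0.1066 = 78.5178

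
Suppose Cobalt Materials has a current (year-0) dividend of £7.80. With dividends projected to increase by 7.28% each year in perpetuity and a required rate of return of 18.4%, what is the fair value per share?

Gordon growth model: P₀ = D₁/(r − g). D₁ = 7.80 × (1 + 0.0728) = 8.3678.
P₀ = 8.3678 / (0.184 − 0.0728) = 8.3678 / 0.1112 = 75.2504

£75.25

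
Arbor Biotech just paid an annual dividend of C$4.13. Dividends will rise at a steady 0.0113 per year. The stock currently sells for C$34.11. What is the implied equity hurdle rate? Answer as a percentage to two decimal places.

Rearranging the constant-growth DDM: r = D₁/P₀ + g.
D₁ = 4.13 × (1 + 0.0113) = 4.1767.
r = 4.1767 / 34.11 + 0.0113 = 0.12245 + 0.0113 = 0.13375

13.37%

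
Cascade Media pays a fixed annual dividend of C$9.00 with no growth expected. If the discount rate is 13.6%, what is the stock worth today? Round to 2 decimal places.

C$66.18

Zero-growth DDM (perpetuity): P₀ = D/r = 9.00 / 0.136 = 66.1765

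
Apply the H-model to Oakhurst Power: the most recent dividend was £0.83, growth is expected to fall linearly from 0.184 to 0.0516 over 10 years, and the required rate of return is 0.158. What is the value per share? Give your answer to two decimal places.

£13.37

H-model: P₀ = D₀[(1+g_L) + H(g_S−g_L)]/(r−g_L), with H = 10/2 = 5.
P₀ = 0.83 × [(1+0.0516) + 5×(0.184−0.0516)] / (0.158−0.0516)
   = 0.83 × 1.7136 / 0.1064 = 13.3674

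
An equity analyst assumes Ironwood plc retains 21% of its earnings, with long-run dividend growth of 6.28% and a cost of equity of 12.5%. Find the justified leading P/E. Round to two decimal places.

Payout ratio b = 1 − 0.21 = 0.79.
Justified leading P/E = b/(r−g) = 0.79/(0.125−0.0628) = 12.7010

12.70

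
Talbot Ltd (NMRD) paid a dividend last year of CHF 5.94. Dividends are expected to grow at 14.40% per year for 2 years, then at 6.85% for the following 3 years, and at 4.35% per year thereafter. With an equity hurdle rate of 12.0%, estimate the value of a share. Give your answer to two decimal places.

CHF 102.60

Three-stage DDM. Project D₁…D_5; terminal Gordon value at t=5 with g = 0.0435; discount at r = 0.12.
D_1 = 6.7954
D_2 = 7.7739
D_3 = 8.3064
D_4 = 8.8754
D_5 = 9.4834
TV_5 = 9.8959/(0.12−0.0435) = 129.3579
P₀ = Σ Dₜ/(1+r)ᵗ + TV_5/(1+r)^5 = 102.5997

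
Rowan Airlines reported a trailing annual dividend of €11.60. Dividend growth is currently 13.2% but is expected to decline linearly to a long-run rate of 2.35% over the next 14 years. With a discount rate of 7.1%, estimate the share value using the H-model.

€435.43

H-model: P₀ = D₀[(1+g_L) + H(g_S−g_L)]/(r−g_L), with H = 14/2 = 7.
P₀ = 11.60 × [(1+0.0235) + 7×(0.132−0.0235)] / (0.071−0.0235)
   = 11.60 × 1.7830 / 0.0475 = 435.4274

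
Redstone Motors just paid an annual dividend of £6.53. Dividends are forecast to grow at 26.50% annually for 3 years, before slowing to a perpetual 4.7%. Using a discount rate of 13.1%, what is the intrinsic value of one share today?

Two-stage DDM. Project D₁…D_3 at 0.265, terminal growth 0.047, discount at r = 0.131.
D_1 = 8.2605
D_2 = 10.4495
D_3 = 13.2186
Terminal value at t=3: TV = D_4/(r−g) = 13.8399/(0.131−0.047) = 164.7601
P₀ = 8.2605/(1+0.131)^1 + 10.4495/(1+0.131)^2 + 13.2186/(1+0.131)^3 + 164.7601/(1+0.131)^3 = 138.4940

£138.49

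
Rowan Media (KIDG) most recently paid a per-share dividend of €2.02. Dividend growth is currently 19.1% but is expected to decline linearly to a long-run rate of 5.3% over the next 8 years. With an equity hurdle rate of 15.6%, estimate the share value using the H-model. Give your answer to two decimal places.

H-model: P₀ = D₀[(1+g_L) + H(g_S−g_L)]/(r−g_L), with H = 8/2 = 4.
P₀ = 2.02 × [(1+0.053) + 4×(0.191−0.053)] / (0.156−0.053)
   = 2.02 × 1.6050 / 0.103 = 31.4767

€31.48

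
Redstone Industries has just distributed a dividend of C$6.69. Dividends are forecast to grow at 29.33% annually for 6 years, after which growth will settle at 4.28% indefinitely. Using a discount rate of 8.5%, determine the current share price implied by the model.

C$551.77

Two-stage DDM. Project D₁…D_6 at 0.2933, terminal growth 0.0428, discount at r = 0.085.
D_1 = 8.6522
D_2 = 11.1899
D_3 = 14.4718
D_4 = 18.7164
D_5 = 24.2060
D_6 = 31.3056
Terminal value at t=6: TV = D_7/(r−g) = 32.6455/(0.085−0.0428) = 773.5891
P₀ = 8.6522/(1+0.085)^1 + 11.1899/(1+0.085)^2 + 14.4718/(1+0.085)^3 + 18.7164/(1+0.085)^4 + 24.2060/(1+0.085)^5 + 31.3056/(1+0.085)^6 + 773.5891/(1+0.085)^6 = 551.7694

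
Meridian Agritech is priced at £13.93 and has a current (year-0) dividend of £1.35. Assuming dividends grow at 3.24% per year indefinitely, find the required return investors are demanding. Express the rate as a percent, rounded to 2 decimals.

Rearranging the constant-growth DDM: r = D₁/P₀ + g.
D₁ = 1.35 × (1 + 0.0324) = 1.3937.
r = 1.3937 / 13.93 + 0.0324 = 0.10005 + 0.0324 = 0.13245

13.25%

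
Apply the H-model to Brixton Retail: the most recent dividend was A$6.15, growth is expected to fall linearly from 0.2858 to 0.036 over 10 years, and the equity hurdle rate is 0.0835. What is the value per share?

H-model: P₀ = D₀[(1+g_L) + H(g_S−g_L)]/(r−g_L), with H = 10/2 = 5.
P₀ = 6.15 × [(1+0.036) + 5×(0.2858−0.036)] / (0.0835−0.036)
   = 6.15 × 2.2850 / 0.0475 = 295.8474

A$295.85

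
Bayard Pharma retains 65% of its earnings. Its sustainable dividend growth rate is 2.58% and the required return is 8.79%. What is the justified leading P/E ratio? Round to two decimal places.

Payout ratio b = 1 − 0.65 = 0.35.
Justified leading P/E = b/(r−g) = 0.35/(0.0879−0.0258) = 5.6361

5.64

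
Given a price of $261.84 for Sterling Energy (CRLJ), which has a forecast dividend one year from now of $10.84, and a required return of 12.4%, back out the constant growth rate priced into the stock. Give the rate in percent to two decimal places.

From P₀ = D₁/(r − g), the implied growth is g = r − D₁/P₀.
g = 0.124 − 10.84/261.84 = 0.124 − 0.04140 = 0.08260

8.26%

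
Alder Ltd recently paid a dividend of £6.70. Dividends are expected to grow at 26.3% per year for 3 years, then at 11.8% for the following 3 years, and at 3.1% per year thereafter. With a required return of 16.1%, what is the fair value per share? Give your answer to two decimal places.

Three-stage DDM. Project D₁…D_6; terminal Gordon value at t=6 with g = 0.031; discount at r = 0.161.
D_1 = 8.4621
D_2 = 10.6876
D_3 = 13.4985
D_4 = 15.0913
D_5 = 16.8721
D_6 = 18.8630
TV_6 = 19.4477/(0.161−0.031) = 149.5979
P₀ = Σ Dₜ/(1+r)ᵗ + TV_6/(1+r)^6 = 108.9347

£108.93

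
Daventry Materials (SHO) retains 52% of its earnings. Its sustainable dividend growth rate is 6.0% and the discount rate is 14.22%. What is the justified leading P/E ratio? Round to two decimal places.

5.84

Payout ratio b = 1 − 0.52 = 0.48.
Justified leading P/E = b/(r−g) = 0.48/(0.1422−0.06) = 5.8394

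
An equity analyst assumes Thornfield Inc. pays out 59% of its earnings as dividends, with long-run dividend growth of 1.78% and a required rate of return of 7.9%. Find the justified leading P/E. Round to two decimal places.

Justified leading P/E = b/(r−g) = 0.59/(0.079−0.0178) = 9.6405

9.64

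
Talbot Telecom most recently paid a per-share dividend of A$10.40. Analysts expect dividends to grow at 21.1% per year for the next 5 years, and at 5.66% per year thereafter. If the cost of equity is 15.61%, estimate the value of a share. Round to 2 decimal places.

Two-stage DDM. Project D₁…D_5 at 0.211, terminal growth 0.0566, discount at r = 0.1561.
D_1 = 12.5944
D_2 = 15.2518
D_3 = 18.4700
D_4 = 22.3671
D_5 = 27.0866
Terminal value at t=5: TV = D_6/(r−g) = 28.6197/(0.1561−0.0566) = 287.6349
P₀ = 12.5944/(1+0.1561)^1 + 15.2518/(1+0.1561)^2 + 18.4700/(1+0.1561)^3 + 22.3671/(1+0.1561)^4 + 27.0866/(1+0.1561)^5 + 287.6349/(1+0.1561)^5 = 199.1663

A$199.17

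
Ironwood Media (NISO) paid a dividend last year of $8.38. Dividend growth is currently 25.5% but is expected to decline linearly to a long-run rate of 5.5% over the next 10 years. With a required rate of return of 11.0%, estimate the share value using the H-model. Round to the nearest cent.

$313.11

H-model: P₀ = D₀[(1+g_L) + H(g_S−g_L)]/(r−g_L), with H = 10/2 = 5.
P₀ = 8.38 × [(1+0.055) + 5×(0.255−0.055)] / (0.11−0.055)
   = 8.38 × 2.0550 / 0.055 = 313.1073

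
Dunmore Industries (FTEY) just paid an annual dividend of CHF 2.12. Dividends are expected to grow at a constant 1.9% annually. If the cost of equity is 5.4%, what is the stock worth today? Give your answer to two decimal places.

CHF 61.72

Gordon growth model: P₀ = D₁/(r − g). D₁ = 2.12 × (1 + 0.019) = 2.1603.
P₀ = 2.1603 / (0.054 − 0.019) = 2.1603 / 0.035 = 61.7223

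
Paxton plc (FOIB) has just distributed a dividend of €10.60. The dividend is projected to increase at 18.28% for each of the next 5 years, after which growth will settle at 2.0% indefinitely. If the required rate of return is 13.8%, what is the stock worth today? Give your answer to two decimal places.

€170.74

Two-stage DDM. Project D₁…D_5 at 0.1828, terminal growth 0.02, discount at r = 0.138.
D_1 = 12.5377
D_2 = 14.8296
D_3 = 17.5404
D_4 = 20.7468
D_5 = 24.5393
Terminal value at t=5: TV = D_6/(r−g) = 25.0301/(0.138−0.02) = 212.1195
P₀ = 12.5377/(1+0.138)^1 + 14.8296/(1+0.138)^2 + 17.5404/(1+0.138)^3 + 20.7468/(1+0.138)^4 + 24.5393/(1+0.138)^5 + 212.1195/(1+0.138)^5 = 170.7375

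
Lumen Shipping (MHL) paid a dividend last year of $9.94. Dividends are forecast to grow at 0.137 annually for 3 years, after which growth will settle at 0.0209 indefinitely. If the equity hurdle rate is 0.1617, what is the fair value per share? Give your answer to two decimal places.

$96.14

Two-stage DDM. Project D₁…D_3 at 0.137, terminal growth 0.0209, discount at r = 0.1617.
D_1 = 11.3018
D_2 = 12.8501
D_3 = 14.6106
Terminal value at t=3: TV = D_4/(r−g) = 14.9160/(0.1617−0.0209) = 105.9372
P₀ = 11.3018/(1+0.1617)^1 + 12.8501/(1+0.1617)^2 + 14.6106/(1+0.1617)^3 + 105.9372/(1+0.1617)^3 = 96.1418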